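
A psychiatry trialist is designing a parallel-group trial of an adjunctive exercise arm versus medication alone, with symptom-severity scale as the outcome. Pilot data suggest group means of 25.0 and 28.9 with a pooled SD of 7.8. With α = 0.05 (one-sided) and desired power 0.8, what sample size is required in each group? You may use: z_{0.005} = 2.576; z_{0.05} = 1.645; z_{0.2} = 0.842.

n = 50 per group

Cohen's d = |M₁ − M₂| / SD_pooled = |25.0 − 28.9| / 7.8 = 3.9 / 7.8 = 0.500.
For two independent groups with equal n: n = 2·((z_{α} + z_β) / d)².
z_{α} + z_β = 1.645 + 0.842 = 2.487.
n = 2 × (2.487 / 0.500)² = 2 × 4.974² = 2 × 24.74 = 49.5.
Round up to the next whole participant.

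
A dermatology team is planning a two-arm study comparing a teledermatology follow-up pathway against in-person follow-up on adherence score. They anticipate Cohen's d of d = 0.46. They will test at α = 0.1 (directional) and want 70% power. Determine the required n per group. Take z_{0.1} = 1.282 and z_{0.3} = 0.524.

For two independent groups with equal n: n = 2·((z_{α} + z_β) / d)².
z_{α} + z_β = 1.282 + 0.524 = 1.806.
n = 2 × (1.806 / 0.46)² = 2 × 3.926² = 2 × 15.41 = 30.8.
Round up to the next whole participant.

n = 31 per group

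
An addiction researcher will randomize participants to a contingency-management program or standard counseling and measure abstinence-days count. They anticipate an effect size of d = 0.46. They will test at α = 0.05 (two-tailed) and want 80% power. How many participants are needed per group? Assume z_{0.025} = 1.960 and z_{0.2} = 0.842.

For two independent groups with equal n: n = 2·((z_{α/2} + z_β) / d)².
z_{α/2} + z_β = 1.960 + 0.842 = 2.802.
n = 2 × (2.802 / 0.46)² = 2 × 6.091² = 2 × 37.10 = 74.2.
Round up to the next whole participant.

n = 75 per group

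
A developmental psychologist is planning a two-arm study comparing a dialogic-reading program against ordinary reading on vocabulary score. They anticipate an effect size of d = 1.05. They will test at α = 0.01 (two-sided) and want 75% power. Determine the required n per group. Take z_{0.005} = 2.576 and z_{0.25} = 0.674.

n = 20 per group

For two independent groups with equal n: n = 2·((z_{α/2} + z_β) / d)².
z_{α/2} + z_β = 2.576 + 0.674 = 3.250.
n = 2 × (3.250 / 1.05)² = 2 × 3.095² = 2 × 9.58 = 19.2.
Round up to the next whole participant.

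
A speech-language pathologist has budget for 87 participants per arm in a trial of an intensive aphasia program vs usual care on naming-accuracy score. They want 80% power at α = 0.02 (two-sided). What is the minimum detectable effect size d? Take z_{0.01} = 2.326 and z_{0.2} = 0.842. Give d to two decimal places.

For two independent groups of n = 87 each: d_min = (z_{α/2} + z_β)·√(2/n).
z-sum = 2.326 + 0.842 = 3.168.
d_min = 3.168 × √(2/87) = 3.168 × 0.1516 = 0.480.

d_min ≈ 0.48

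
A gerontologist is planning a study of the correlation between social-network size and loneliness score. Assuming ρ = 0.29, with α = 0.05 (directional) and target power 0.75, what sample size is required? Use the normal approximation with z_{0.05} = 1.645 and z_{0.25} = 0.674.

Fisher's z: C = ½·ln((1+r)/(1−r)) = ½·ln(1.8169) = 0.2986.
n = ((z_{α} + z_β)/C)² + 3.
(1.645 + 0.674) / 0.2986 = 2.319 / 0.2986 = 7.766.
n = 7.766² + 3 = 60.31 + 3 = 63.3.
Round up.

n = 64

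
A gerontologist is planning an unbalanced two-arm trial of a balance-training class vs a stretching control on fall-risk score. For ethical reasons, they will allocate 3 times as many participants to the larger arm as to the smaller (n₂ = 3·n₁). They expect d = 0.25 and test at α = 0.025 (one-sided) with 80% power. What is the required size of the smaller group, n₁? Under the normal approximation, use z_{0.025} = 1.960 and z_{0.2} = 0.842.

n₁ = 168

With allocation ratio k = n₂/n₁ = 3, Var(x̄₁−x̄₂) = σ²(1/n₁ + 1/(k·n₁)) = σ²·(k+1)/(k·n₁).
So n₁ = (1 + 1/k)·((z_{α} + z_β)/d)² = 1.333 × (2.802/0.25)².
n₁ = 1.333 × 125.62 = 167.5.
Round up: n₁ = 168, giving n₂ = 3 × 168 = 504.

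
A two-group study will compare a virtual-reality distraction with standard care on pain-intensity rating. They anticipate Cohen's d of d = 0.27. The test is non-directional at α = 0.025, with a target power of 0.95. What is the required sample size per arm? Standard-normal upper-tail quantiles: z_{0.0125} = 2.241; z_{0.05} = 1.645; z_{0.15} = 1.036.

For two independent groups with equal n: n = 2·((z_{α/2} + z_β) / d)².
z_{α/2} + z_β = 2.241 + 1.645 = 3.886.
n = 2 × (3.886 / 0.27)² = 2 × 14.393² = 2 × 207.15 = 414.3.
Round up to the next whole participant.

n = 415 per group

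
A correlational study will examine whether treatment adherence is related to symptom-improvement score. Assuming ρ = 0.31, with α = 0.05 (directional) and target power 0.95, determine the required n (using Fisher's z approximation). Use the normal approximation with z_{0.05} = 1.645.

Fisher's z: C = ½·ln((1+r)/(1−r)) = ½·ln(1.8986) = 0.3205.
n = ((z_{α} + z_β)/C)² + 3.
(1.645 + 1.645) / 0.3205 = 3.290 / 0.3205 = 10.265.
n = 10.265² + 3 = 105.37 + 3 = 108.4.
Round up.

n = 109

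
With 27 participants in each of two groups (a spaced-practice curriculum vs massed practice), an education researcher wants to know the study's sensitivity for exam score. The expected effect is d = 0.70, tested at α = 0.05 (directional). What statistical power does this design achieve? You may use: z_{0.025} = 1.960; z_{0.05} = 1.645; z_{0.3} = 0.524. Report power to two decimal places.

power ≈ 0.82

For two equal groups, power = Φ(d·√(n/2) − z_{α}).
d·√(n/2) = 0.70 × √(27/2) = 0.70 × 3.674 = 2.572.
z_β = 2.572 − 1.645 = 0.927.
Power = Φ(0.927) = 0.823.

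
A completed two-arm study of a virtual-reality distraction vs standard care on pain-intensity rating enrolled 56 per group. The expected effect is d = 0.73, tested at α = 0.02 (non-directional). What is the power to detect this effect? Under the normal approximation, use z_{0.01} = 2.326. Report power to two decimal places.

power ≈ 0.94

For two equal groups, power = Φ(d·√(n/2) − z_{α/2}).
d·√(n/2) = 0.73 × √(56/2) = 0.73 × 5.292 = 3.863.
z_β = 3.863 − 2.326 = 1.537.
Power = Φ(1.537) = 0.938.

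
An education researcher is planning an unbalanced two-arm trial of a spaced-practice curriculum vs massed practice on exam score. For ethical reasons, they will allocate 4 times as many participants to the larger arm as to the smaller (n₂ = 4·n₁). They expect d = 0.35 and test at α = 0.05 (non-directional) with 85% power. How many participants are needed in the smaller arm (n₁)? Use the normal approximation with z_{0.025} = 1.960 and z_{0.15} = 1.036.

n₁ = 92

With allocation ratio k = n₂/n₁ = 4, Var(x̄₁−x̄₂) = σ²(1/n₁ + 1/(k·n₁)) = σ²·(k+1)/(k·n₁).
So n₁ = (1 + 1/k)·((z_{α/2} + z_β)/d)² = 1.250 × (2.996/0.35)².
n₁ = 1.250 × 73.27 = 91.6.
Round up: n₁ = 92, giving n₂ = 4 × 92 = 368.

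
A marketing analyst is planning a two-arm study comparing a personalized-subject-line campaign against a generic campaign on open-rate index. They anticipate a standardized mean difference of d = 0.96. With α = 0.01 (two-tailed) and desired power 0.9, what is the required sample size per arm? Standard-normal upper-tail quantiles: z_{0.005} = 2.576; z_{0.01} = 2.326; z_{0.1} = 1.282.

n = 33 per group

For two independent groups with equal n: n = 2·((z_{α/2} + z_β) / d)².
z_{α/2} + z_β = 2.576 + 1.282 = 3.858.
n = 2 × (3.858 / 0.96)² = 2 × 4.019² = 2 × 16.15 = 32.3.
Round up to the next whole participant.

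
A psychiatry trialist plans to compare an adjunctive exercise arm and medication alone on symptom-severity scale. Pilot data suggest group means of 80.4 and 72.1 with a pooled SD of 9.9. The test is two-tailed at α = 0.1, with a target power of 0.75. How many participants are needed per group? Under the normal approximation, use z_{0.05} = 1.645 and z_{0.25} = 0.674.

n = 16 per group

Cohen's d = |M₁ − M₂| / SD_pooled = |80.4 − 72.1| / 9.9 = 8.3 / 9.9 = 0.838.
For two independent groups with equal n: n = 2·((z_{α/2} + z_β) / d)².
z_{α/2} + z_β = 1.645 + 0.674 = 2.319.
n = 2 × (2.319 / 0.838)² = 2 × 2.767² = 2 × 7.66 = 15.3.
Round up to the next whole participant.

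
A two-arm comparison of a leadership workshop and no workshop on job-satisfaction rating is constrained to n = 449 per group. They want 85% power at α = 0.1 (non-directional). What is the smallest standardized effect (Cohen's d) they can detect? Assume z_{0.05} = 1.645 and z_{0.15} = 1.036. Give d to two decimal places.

d_min ≈ 0.18

For two independent groups of n = 449 each: d_min = (z_{α/2} + z_β)·√(2/n).
z-sum = 1.645 + 1.036 = 2.681.
d_min = 2.681 × √(2/449) = 2.681 × 0.0667 = 0.179.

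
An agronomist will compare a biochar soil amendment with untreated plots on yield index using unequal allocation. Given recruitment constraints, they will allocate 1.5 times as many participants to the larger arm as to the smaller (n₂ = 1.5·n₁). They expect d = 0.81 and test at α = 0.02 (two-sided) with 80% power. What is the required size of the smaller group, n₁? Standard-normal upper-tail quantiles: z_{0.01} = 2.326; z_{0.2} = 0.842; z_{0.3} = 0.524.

n₁ = 26

With allocation ratio k = n₂/n₁ = 1.5, Var(x̄₁−x̄₂) = σ²(1/n₁ + 1/(k·n₁)) = σ²·(k+1)/(k·n₁).
So n₁ = (1 + 1/k)·((z_{α/2} + z_β)/d)² = 1.667 × (3.168/0.81)².
n₁ = 1.667 × 15.30 = 25.5.
Round up: n₁ = 26, giving n₂ = 1.5 × 26 = 39.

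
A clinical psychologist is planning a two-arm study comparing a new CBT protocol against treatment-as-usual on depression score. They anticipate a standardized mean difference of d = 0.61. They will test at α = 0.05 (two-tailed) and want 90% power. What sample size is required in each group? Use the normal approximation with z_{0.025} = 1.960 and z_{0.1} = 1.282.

For two independent groups with equal n: n = 2·((z_{α/2} + z_β) / d)².
z_{α/2} + z_β = 1.960 + 1.282 = 3.242.
n = 2 × (3.242 / 0.61)² = 2 × 5.315² = 2 × 28.25 = 56.5.
Round up to the next whole participant.

n = 57 per group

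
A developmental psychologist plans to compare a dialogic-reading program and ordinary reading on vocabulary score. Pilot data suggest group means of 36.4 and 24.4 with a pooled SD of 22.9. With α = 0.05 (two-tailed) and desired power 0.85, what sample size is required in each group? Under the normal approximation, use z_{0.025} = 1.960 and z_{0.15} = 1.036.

Cohen's d = |M₁ − M₂| / SD_pooled = |36.4 − 24.4| / 22.9 = 12.0 / 22.9 = 0.524.
For two independent groups with equal n: n = 2·((z_{α/2} + z_β) / d)².
z_{α/2} + z_β = 1.960 + 1.036 = 2.996.
n = 2 × (2.996 / 0.524)² = 2 × 5.718² = 2 × 32.69 = 65.4.
Round up to the next whole participant.

n = 66 per group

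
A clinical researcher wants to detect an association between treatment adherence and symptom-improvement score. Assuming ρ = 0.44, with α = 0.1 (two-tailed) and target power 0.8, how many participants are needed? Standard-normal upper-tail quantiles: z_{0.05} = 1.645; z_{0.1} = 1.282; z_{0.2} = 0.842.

Fisher's z: C = ½·ln((1+r)/(1−r)) = ½·ln(2.5714) = 0.4722.
n = ((z_{α/2} + z_β)/C)² + 3.
(1.645 + 0.842) / 0.4722 = 2.487 / 0.4722 = 5.267.
n = 5.267² + 3 = 27.74 + 3 = 30.7.
Round up.

n = 31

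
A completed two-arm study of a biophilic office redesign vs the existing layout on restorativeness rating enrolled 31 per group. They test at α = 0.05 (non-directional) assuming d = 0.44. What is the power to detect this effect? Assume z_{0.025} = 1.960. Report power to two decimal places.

For two equal groups, power = Φ(d·√(n/2) − z_{α/2}).
d·√(n/2) = 0.44 × √(31/2) = 0.44 × 3.937 = 1.732.
z_β = 1.732 − 1.960 = -0.228.
Power = Φ(-0.228) = 0.410.

power ≈ 0.41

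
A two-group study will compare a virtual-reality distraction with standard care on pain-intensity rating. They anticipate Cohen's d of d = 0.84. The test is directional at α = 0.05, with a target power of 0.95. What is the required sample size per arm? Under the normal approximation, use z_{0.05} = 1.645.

For two independent groups with equal n: n = 2·((z_{α} + z_β) / d)².
z_{α} + z_β = 1.645 + 1.645 = 3.290.
n = 2 × (3.290 / 0.84)² = 2 × 3.917² = 2 × 15.34 = 30.7.
Round up to the next whole participant.

n = 31 per group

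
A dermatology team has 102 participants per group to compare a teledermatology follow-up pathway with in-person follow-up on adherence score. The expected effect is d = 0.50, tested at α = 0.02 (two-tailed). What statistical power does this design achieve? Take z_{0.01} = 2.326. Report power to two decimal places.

For two equal groups, power = Φ(d·√(n/2) − z_{α/2}).
d·√(n/2) = 0.50 × √(102/2) = 0.50 × 7.141 = 3.571.
z_β = 3.571 − 2.326 = 1.245.
Power = Φ(1.245) = 0.893.

power ≈ 0.89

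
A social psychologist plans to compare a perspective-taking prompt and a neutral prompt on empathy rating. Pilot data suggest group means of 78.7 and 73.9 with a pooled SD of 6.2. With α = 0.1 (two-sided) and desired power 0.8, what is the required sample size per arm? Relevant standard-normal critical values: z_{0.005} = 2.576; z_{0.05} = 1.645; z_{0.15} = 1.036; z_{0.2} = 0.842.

n = 21 per group

Cohen's d = |M₁ − M₂| / SD_pooled = |78.7 − 73.9| / 6.2 = 4.8 / 6.2 = 0.774.
For two independent groups with equal n: n = 2·((z_{α/2} + z_β) / d)².
z_{α/2} + z_β = 1.645 + 0.842 = 2.487.
n = 2 × (2.487 / 0.774)² = 2 × 3.213² = 2 × 10.32 = 20.6.
Round up to the next whole participant.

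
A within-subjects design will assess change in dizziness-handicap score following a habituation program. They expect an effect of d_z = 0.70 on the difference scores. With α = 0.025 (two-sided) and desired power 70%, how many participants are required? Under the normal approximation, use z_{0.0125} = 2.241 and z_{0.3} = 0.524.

For a paired (one-sample on differences) test: n = ((z_{α/2} + z_β) / d)².
z_{α/2} + z_β = 2.241 + 0.524 = 2.765.
n = (2.765 / 0.70)² = 3.950² = 15.60.
Round up.

n = 16 pairs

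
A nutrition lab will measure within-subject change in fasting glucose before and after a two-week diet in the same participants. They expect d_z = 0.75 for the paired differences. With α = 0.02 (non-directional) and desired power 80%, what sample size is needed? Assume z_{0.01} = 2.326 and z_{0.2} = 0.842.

n = 18 pairs

For a paired (one-sample on differences) test: n = ((z_{α/2} + z_β) / d)².
z_{α/2} + z_β = 2.326 + 0.842 = 3.168.
n = (3.168 / 0.75)² = 4.224² = 17.84.
Round up.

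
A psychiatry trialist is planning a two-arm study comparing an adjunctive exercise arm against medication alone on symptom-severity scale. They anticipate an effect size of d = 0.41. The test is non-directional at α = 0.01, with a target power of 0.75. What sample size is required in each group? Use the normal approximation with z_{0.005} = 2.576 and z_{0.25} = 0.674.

n = 126 per group

For two independent groups with equal n: n = 2·((z_{α/2} + z_β) / d)².
z_{α/2} + z_β = 2.576 + 0.674 = 3.250.
n = 2 × (3.250 / 0.41)² = 2 × 7.927² = 2 × 62.83 = 125.7.
Round up to the next whole participant.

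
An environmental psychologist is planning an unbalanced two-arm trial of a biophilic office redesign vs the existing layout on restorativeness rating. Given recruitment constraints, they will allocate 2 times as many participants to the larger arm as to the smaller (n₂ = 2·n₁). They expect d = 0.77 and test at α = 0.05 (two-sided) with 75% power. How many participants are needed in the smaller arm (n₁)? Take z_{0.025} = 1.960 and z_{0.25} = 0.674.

With allocation ratio k = n₂/n₁ = 2, Var(x̄₁−x̄₂) = σ²(1/n₁ + 1/(k·n₁)) = σ²·(k+1)/(k·n₁).
So n₁ = (1 + 1/k)·((z_{α/2} + z_β)/d)² = 1.500 × (2.634/0.77)².
n₁ = 1.500 × 11.70 = 17.6.
Round up: n₁ = 18, giving n₂ = 2 × 18 = 36.

n₁ = 18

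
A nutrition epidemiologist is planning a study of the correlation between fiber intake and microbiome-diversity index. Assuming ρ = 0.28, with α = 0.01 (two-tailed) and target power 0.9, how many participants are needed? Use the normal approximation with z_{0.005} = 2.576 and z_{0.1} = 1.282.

n = 183

Fisher's z: C = ½·ln((1+r)/(1−r)) = ½·ln(1.7778) = 0.2877.
n = ((z_{α/2} + z_β)/C)² + 3.
(2.576 + 1.282) / 0.2877 = 3.858 / 0.2877 = 13.410.
n = 13.410² + 3 = 179.82 + 3 = 182.8.
Round up.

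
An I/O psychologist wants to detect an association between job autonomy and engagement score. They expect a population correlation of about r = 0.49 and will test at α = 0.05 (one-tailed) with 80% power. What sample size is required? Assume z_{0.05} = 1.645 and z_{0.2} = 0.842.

n = 25

Fisher's z: C = ½·ln((1+r)/(1−r)) = ½·ln(2.9216) = 0.5361.
n = ((z_{α} + z_β)/C)² + 3.
(1.645 + 0.842) / 0.5361 = 2.487 / 0.5361 = 4.639.
n = 4.639² + 3 = 21.52 + 3 = 24.5.
Round up.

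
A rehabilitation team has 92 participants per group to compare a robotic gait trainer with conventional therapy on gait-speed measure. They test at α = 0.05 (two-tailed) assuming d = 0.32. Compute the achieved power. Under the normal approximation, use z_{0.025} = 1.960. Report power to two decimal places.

power ≈ 0.58

For two equal groups, power = Φ(d·√(n/2) − z_{α/2}).
d·√(n/2) = 0.32 × √(92/2) = 0.32 × 6.782 = 2.170.
z_β = 2.170 − 1.960 = 0.210.
Power = Φ(0.210) = 0.583.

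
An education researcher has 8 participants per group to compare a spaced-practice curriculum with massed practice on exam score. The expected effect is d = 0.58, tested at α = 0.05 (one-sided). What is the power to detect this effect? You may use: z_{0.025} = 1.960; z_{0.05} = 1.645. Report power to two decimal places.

power ≈ 0.31

For two equal groups, power = Φ(d·√(n/2) − z_{α}).
d·√(n/2) = 0.58 × √(8/2) = 0.58 × 2.000 = 1.160.
z_β = 1.160 − 1.645 = -0.485.
Power = Φ(-0.485) = 0.314.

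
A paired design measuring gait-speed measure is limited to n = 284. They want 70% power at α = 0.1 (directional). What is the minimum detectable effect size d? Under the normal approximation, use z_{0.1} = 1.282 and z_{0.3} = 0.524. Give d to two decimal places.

For a single sample (or paired design) of n = 284: d_min = (z_{α} + z_β)/√n.
z-sum = 1.282 + 0.524 = 1.806.
d_min = 1.806 / √284 = 1.806 / 16.852 = 0.107.

d_min ≈ 0.11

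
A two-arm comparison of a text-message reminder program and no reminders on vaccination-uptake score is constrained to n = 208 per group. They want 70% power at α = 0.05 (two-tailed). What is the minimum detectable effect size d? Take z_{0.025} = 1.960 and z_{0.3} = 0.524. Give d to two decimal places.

d_min ≈ 0.24

For two independent groups of n = 208 each: d_min = (z_{α/2} + z_β)·√(2/n).
z-sum = 1.960 + 0.524 = 2.484.
d_min = 2.484 × √(2/208) = 2.484 × 0.0981 = 0.244.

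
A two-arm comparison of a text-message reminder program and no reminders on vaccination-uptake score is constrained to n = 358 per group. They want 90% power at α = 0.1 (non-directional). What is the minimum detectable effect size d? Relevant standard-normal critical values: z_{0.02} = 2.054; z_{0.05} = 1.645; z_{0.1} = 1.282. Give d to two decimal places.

For two independent groups of n = 358 each: d_min = (z_{α/2} + z_β)·√(2/n).
z-sum = 1.645 + 1.282 = 2.927.
d_min = 2.927 × √(2/358) = 2.927 × 0.0747 = 0.219.

d_min ≈ 0.22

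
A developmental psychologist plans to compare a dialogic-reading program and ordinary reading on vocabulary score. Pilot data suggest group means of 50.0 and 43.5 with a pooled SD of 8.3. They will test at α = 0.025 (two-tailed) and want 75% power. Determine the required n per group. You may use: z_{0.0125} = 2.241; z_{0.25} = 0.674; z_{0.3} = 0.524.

Cohen's d = |M₁ − M₂| / SD_pooled = |50.0 − 43.5| / 8.3 = 6.5 / 8.3 = 0.783.
For two independent groups with equal n: n = 2·((z_{α/2} + z_β) / d)².
z_{α/2} + z_β = 2.241 + 0.674 = 2.915.
n = 2 × (2.915 / 0.783)² = 2 × 3.723² = 2 × 13.86 = 27.7.
Round up to the next whole participant.

n = 28 per group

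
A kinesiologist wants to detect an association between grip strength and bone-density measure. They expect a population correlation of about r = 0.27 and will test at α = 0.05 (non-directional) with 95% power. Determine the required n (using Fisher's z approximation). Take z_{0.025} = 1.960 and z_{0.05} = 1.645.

n = 173

Fisher's z: C = ½·ln((1+r)/(1−r)) = ½·ln(1.7397) = 0.2769.
n = ((z_{α/2} + z_β)/C)² + 3.
(1.960 + 1.645) / 0.2769 = 3.605 / 0.2769 = 13.019.
n = 13.019² + 3 = 169.50 + 3 = 172.5.
Round up.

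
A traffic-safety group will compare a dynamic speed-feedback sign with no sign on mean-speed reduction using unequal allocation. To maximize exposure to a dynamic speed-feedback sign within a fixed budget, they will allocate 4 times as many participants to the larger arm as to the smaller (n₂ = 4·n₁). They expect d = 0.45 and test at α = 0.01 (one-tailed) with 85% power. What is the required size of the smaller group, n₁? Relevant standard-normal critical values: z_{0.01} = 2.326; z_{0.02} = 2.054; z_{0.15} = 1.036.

With allocation ratio k = n₂/n₁ = 4, Var(x̄₁−x̄₂) = σ²(1/n₁ + 1/(k·n₁)) = σ²·(k+1)/(k·n₁).
So n₁ = (1 + 1/k)·((z_{α} + z_β)/d)² = 1.250 × (3.362/0.45)².
n₁ = 1.250 × 55.82 = 69.8.
Round up: n₁ = 70, giving n₂ = 4 × 70 = 280.

n₁ = 70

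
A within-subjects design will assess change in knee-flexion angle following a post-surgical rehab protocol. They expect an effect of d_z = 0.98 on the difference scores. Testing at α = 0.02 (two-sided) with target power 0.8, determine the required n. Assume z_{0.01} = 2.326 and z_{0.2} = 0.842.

For a paired (one-sample on differences) test: n = ((z_{α/2} + z_β) / d)².
z_{α/2} + z_β = 2.326 + 0.842 = 3.168.
n = (3.168 / 0.98)² = 3.233² = 10.45.
Round up.

n = 11 pairs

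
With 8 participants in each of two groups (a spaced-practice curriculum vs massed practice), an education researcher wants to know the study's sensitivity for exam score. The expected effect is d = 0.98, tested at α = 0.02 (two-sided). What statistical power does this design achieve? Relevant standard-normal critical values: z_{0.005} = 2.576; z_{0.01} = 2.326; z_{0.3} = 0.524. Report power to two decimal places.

power ≈ 0.36

For two equal groups, power = Φ(d·√(n/2) − z_{α/2}).
d·√(n/2) = 0.98 × √(8/2) = 0.98 × 2.000 = 1.960.
z_β = 1.960 − 2.326 = -0.366.
Power = Φ(-0.366) = 0.357.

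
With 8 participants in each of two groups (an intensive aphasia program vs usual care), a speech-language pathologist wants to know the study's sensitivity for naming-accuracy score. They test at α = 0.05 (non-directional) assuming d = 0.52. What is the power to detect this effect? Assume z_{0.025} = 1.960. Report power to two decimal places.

power ≈ 0.18

For two equal groups, power = Φ(d·√(n/2) − z_{α/2}).
d·√(n/2) = 0.52 × √(8/2) = 0.52 × 2.000 = 1.040.
z_β = 1.040 − 1.960 = -0.920.
Power = Φ(-0.920) = 0.179.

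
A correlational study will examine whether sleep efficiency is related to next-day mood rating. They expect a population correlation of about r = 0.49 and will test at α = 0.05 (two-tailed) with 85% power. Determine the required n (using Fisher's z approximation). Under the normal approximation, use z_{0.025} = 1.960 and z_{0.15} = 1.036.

Fisher's z: C = ½·ln((1+r)/(1−r)) = ½·ln(2.9216) = 0.5361.
n = ((z_{α/2} + z_β)/C)² + 3.
(1.960 + 1.036) / 0.5361 = 2.996 / 0.5361 = 5.589.
n = 5.589² + 3 = 31.23 + 3 = 34.2.
Round up.

n = 35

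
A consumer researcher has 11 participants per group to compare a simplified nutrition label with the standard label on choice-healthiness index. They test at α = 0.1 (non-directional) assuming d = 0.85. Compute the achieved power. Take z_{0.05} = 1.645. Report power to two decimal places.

power ≈ 0.64

For two equal groups, power = Φ(d·√(n/2) − z_{α/2}).
d·√(n/2) = 0.85 × √(11/2) = 0.85 × 2.345 = 1.993.
z_β = 1.993 − 1.645 = 0.348.
Power = Φ(0.348) = 0.636.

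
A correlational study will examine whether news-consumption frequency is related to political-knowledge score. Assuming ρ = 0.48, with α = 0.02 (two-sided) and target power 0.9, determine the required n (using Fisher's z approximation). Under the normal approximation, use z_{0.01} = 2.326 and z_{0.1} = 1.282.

Fisher's z: C = ½·ln((1+r)/(1−r)) = ½·ln(2.8462) = 0.5230.
n = ((z_{α/2} + z_β)/C)² + 3.
(2.326 + 1.282) / 0.5230 = 3.608 / 0.5230 = 6.899.
n = 6.899² + 3 = 47.59 + 3 = 50.6.
Round up.

n = 51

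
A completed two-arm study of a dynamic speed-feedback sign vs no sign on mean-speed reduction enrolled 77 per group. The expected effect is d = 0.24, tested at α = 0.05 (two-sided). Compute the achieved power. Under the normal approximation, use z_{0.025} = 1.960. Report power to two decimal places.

For two equal groups, power = Φ(d·√(n/2) − z_{α/2}).
d·√(n/2) = 0.24 × √(77/2) = 0.24 × 6.205 = 1.489.
z_β = 1.489 − 1.960 = -0.471.
Power = Φ(-0.471) = 0.319.

power ≈ 0.32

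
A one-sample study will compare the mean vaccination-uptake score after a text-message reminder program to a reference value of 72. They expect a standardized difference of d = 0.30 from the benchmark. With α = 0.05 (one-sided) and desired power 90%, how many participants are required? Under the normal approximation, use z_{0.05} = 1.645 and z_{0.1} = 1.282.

For a one-sample test: n = ((z_{α} + z_β) / d)².
z_{α} + z_β = 1.645 + 1.282 = 2.927.
n = (2.927 / 0.30)² = 9.757² = 95.19.
Round up.

n = 96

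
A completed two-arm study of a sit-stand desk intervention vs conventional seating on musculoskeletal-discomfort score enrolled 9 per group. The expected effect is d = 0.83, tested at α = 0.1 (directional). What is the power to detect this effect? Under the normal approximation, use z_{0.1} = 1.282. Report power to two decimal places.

For two equal groups, power = Φ(d·√(n/2) − z_{α}).
d·√(n/2) = 0.83 × √(9/2) = 0.83 × 2.121 = 1.761.
z_β = 1.761 − 1.282 = 0.479.
Power = Φ(0.479) = 0.684.

power ≈ 0.68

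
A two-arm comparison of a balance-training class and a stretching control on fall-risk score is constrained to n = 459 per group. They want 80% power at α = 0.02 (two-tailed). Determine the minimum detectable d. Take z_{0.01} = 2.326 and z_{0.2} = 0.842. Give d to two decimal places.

d_min ≈ 0.21

For two independent groups of n = 459 each: d_min = (z_{α/2} + z_β)·√(2/n).
z-sum = 2.326 + 0.842 = 3.168.
d_min = 3.168 × √(2/459) = 3.168 × 0.0660 = 0.209.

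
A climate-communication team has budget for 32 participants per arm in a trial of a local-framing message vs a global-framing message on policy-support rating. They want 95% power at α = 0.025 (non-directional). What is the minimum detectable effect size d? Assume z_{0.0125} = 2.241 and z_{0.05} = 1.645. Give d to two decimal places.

For two independent groups of n = 32 each: d_min = (z_{α/2} + z_β)·√(2/n).
z-sum = 2.241 + 1.645 = 3.886.
d_min = 3.886 × √(2/32) = 3.886 × 0.2500 = 0.972.

d_min ≈ 0.97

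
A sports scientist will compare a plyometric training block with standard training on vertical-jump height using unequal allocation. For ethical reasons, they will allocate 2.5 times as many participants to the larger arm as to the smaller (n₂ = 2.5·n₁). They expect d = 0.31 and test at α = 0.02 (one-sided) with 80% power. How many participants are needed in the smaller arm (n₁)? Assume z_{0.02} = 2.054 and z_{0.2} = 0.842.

n₁ = 123

With allocation ratio k = n₂/n₁ = 2.5, Var(x̄₁−x̄₂) = σ²(1/n₁ + 1/(k·n₁)) = σ²·(k+1)/(k·n₁).
So n₁ = (1 + 1/k)·((z_{α} + z_β)/d)² = 1.400 × (2.896/0.31)².
n₁ = 1.400 × 87.27 = 122.2.
Round up: n₁ = 123, giving n₂ = ⌈2.5 × 123⌉ = ⌈307.5⌉ = 308.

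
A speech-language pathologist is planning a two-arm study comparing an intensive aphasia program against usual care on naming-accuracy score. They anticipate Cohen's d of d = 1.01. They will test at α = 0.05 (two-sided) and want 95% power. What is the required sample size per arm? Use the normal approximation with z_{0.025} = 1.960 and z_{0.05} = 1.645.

n = 26 per group

For two independent groups with equal n: n = 2·((z_{α/2} + z_β) / d)².
z_{α/2} + z_β = 1.960 + 1.645 = 3.605.
n = 2 × (3.605 / 1.01)² = 2 × 3.569² = 2 × 12.74 = 25.5.
Round up to the next whole participant.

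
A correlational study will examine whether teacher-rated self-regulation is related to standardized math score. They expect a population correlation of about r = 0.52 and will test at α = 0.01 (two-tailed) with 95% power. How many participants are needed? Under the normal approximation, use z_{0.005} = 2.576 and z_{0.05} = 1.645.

n = 57

Fisher's z: C = ½·ln((1+r)/(1−r)) = ½·ln(3.1667) = 0.5763.
n = ((z_{α/2} + z_β)/C)² + 3.
(2.576 + 1.645) / 0.5763 = 4.221 / 0.5763 = 7.324.
n = 7.324² + 3 = 53.65 + 3 = 56.6.
Round up.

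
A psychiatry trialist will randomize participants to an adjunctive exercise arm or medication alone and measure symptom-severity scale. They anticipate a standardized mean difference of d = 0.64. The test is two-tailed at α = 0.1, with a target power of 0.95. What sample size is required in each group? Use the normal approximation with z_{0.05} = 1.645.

n = 53 per group

For two independent groups with equal n: n = 2·((z_{α/2} + z_β) / d)².
z_{α/2} + z_β = 1.645 + 1.645 = 3.290.
n = 2 × (3.290 / 0.64)² = 2 × 5.141² = 2 × 26.43 = 52.9.
Round up to the next whole participant.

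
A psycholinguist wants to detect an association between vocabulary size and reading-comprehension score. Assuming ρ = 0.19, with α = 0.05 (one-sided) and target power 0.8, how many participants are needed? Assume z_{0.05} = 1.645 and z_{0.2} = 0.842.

n = 171

Fisher's z: C = ½·ln((1+r)/(1−r)) = ½·ln(1.4691) = 0.1923.
n = ((z_{α} + z_β)/C)² + 3.
(1.645 + 0.842) / 0.1923 = 2.487 / 0.1923 = 12.933.
n = 12.933² + 3 = 167.26 + 3 = 170.3.
Round up.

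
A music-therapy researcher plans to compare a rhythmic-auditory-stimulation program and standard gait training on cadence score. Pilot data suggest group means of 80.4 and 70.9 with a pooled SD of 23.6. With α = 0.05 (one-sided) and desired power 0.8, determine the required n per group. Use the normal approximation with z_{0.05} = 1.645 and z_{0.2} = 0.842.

n = 77 per group

Cohen's d = |M₁ − M₂| / SD_pooled = |80.4 − 70.9| / 23.6 = 9.5 / 23.6 = 0.403.
For two independent groups with equal n: n = 2·((z_{α} + z_β) / d)².
z_{α} + z_β = 1.645 + 0.842 = 2.487.
n = 2 × (2.487 / 0.403)² = 2 × 6.171² = 2 × 38.08 = 76.2.
Round up to the next whole participant.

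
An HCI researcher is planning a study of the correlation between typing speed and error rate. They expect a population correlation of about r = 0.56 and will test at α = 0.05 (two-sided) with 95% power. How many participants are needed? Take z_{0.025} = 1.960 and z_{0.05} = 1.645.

Fisher's z: C = ½·ln((1+r)/(1−r)) = ½·ln(3.5455) = 0.6328.
n = ((z_{α/2} + z_β)/C)² + 3.
(1.960 + 1.645) / 0.6328 = 3.605 / 0.6328 = 5.697.
n = 5.697² + 3 = 32.45 + 3 = 35.5.
Round up.

n = 36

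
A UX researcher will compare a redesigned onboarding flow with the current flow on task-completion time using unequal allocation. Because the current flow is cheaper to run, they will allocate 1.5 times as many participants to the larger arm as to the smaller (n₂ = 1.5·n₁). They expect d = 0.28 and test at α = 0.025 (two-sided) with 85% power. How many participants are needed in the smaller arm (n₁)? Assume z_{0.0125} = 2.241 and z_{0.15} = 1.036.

With allocation ratio k = n₂/n₁ = 1.5, Var(x̄₁−x̄₂) = σ²(1/n₁ + 1/(k·n₁)) = σ²·(k+1)/(k·n₁).
So n₁ = (1 + 1/k)·((z_{α/2} + z_β)/d)² = 1.667 × (3.277/0.28)².
n₁ = 1.667 × 136.97 = 228.3.
Round up: n₁ = 229, giving n₂ = ⌈1.5 × 229⌉ = ⌈343.5⌉ = 344.

n₁ = 229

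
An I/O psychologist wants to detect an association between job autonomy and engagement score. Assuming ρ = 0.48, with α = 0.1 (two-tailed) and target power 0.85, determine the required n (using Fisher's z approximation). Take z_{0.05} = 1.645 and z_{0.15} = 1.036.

n = 30

Fisher's z: C = ½·ln((1+r)/(1−r)) = ½·ln(2.8462) = 0.5230.
n = ((z_{α/2} + z_β)/C)² + 3.
(1.645 + 1.036) / 0.5230 = 2.681 / 0.5230 = 5.126.
n = 5.126² + 3 = 26.28 + 3 = 29.3.
Round up.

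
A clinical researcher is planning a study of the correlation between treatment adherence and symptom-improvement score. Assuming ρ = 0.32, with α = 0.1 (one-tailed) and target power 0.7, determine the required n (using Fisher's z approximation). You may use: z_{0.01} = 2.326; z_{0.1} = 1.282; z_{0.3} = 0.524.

n = 33

Fisher's z: C = ½·ln((1+r)/(1−r)) = ½·ln(1.9412) = 0.3316.
n = ((z_{α} + z_β)/C)² + 3.
(1.282 + 0.524) / 0.3316 = 1.806 / 0.3316 = 5.446.
n = 5.446² + 3 = 29.66 + 3 = 32.7.
Round up.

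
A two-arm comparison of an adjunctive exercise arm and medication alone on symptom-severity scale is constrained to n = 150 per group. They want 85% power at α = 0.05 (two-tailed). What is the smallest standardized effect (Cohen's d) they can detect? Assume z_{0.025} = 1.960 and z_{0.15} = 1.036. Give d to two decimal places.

d_min ≈ 0.35

For two independent groups of n = 150 each: d_min = (z_{α/2} + z_β)·√(2/n).
z-sum = 1.960 + 1.036 = 2.996.
d_min = 2.996 × √(2/150) = 2.996 × 0.1155 = 0.346.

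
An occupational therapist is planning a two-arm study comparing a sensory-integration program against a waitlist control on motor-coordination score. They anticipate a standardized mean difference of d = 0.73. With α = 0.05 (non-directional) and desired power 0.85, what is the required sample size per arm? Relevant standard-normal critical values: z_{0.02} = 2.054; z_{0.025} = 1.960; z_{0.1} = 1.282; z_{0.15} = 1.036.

n = 34 per group

For two independent groups with equal n: n = 2·((z_{α/2} + z_β) / d)².
z_{α/2} + z_β = 1.960 + 1.036 = 2.996.
n = 2 × (2.996 / 0.73)² = 2 × 4.104² = 2 × 16.84 = 33.7.
Round up to the next whole participant.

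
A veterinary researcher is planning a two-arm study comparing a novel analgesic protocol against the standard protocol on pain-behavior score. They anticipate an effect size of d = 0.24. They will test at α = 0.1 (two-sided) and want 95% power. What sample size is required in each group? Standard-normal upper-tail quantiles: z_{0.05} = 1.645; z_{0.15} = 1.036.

n = 376 per group

For two independent groups with equal n: n = 2·((z_{α/2} + z_β) / d)².
z_{α/2} + z_β = 1.645 + 1.645 = 3.290.
n = 2 × (3.290 / 0.24)² = 2 × 13.708² = 2 × 187.92 = 375.8.
Round up to the next whole participant.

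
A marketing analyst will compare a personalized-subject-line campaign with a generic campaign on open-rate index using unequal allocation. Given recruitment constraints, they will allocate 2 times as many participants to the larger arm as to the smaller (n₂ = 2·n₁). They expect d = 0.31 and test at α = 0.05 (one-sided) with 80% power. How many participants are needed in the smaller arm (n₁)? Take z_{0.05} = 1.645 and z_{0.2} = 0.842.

With allocation ratio k = n₂/n₁ = 2, Var(x̄₁−x̄₂) = σ²(1/n₁ + 1/(k·n₁)) = σ²·(k+1)/(k·n₁).
So n₁ = (1 + 1/k)·((z_{α} + z_β)/d)² = 1.500 × (2.487/0.31)².
n₁ = 1.500 × 64.36 = 96.5.
Round up: n₁ = 97, giving n₂ = 2 × 97 = 194.

n₁ = 97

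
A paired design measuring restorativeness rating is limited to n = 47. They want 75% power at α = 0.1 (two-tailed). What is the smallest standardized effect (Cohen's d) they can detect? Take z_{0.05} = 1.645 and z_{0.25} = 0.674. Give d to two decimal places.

d_min ≈ 0.34

For a single sample (or paired design) of n = 47: d_min = (z_{α/2} + z_β)/√n.
z-sum = 1.645 + 0.674 = 2.319.
d_min = 2.319 / √47 = 2.319 / 6.856 = 0.338.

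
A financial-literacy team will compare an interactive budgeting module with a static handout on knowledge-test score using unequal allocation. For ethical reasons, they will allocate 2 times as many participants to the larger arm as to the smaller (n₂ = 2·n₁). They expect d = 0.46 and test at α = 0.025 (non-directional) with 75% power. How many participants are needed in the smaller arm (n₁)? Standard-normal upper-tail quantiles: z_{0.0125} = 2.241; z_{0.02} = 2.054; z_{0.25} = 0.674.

n₁ = 61

With allocation ratio k = n₂/n₁ = 2, Var(x̄₁−x̄₂) = σ²(1/n₁ + 1/(k·n₁)) = σ²·(k+1)/(k·n₁).
So n₁ = (1 + 1/k)·((z_{α/2} + z_β)/d)² = 1.500 × (2.915/0.46)².
n₁ = 1.500 × 40.16 = 60.2.
Round up: n₁ = 61, giving n₂ = 2 × 61 = 122.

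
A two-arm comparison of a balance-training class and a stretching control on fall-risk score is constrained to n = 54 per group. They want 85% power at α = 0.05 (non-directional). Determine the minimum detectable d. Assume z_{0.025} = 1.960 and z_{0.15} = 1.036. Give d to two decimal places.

d_min ≈ 0.58

For two independent groups of n = 54 each: d_min = (z_{α/2} + z_β)·√(2/n).
z-sum = 1.960 + 1.036 = 2.996.
d_min = 2.996 × √(2/54) = 2.996 × 0.1925 = 0.577.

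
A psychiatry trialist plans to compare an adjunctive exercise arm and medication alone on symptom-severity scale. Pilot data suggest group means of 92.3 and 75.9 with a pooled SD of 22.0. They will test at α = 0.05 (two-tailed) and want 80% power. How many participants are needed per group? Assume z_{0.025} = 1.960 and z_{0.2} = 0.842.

n = 29 per group

Cohen's d = |M₁ − M₂| / SD_pooled = |92.3 − 75.9| / 22.0 = 16.4 / 22.0 = 0.745.
For two independent groups with equal n: n = 2·((z_{α/2} + z_β) / d)².
z_{α/2} + z_β = 1.960 + 0.842 = 2.802.
n = 2 × (2.802 / 0.745)² = 2 × 3.761² = 2 × 14.15 = 28.3.
Round up to the next whole participant.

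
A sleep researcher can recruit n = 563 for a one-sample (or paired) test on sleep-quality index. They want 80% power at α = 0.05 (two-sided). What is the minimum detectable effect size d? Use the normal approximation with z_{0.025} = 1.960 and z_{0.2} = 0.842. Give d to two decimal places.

d_min ≈ 0.12

For a single sample (or paired design) of n = 563: d_min = (z_{α/2} + z_β)/√n.
z-sum = 1.960 + 0.842 = 2.802.
d_min = 2.802 / √563 = 2.802 / 23.728 = 0.118.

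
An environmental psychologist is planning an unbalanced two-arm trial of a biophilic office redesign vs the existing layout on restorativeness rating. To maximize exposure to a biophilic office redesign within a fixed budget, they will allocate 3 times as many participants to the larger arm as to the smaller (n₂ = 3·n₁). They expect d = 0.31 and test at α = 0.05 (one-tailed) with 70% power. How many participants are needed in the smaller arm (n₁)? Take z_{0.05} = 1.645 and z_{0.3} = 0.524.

With allocation ratio k = n₂/n₁ = 3, Var(x̄₁−x̄₂) = σ²(1/n₁ + 1/(k·n₁)) = σ²·(k+1)/(k·n₁).
So n₁ = (1 + 1/k)·((z_{α} + z_β)/d)² = 1.333 × (2.169/0.31)².
n₁ = 1.333 × 48.95 = 65.3.
Round up: n₁ = 66, giving n₂ = 3 × 66 = 198.

n₁ = 66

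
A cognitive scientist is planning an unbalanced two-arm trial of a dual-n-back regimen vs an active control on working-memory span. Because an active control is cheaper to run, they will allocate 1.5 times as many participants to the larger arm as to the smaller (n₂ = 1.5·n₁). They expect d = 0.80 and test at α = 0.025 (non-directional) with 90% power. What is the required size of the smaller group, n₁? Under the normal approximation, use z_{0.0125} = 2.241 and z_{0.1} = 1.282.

With allocation ratio k = n₂/n₁ = 1.5, Var(x̄₁−x̄₂) = σ²(1/n₁ + 1/(k·n₁)) = σ²·(k+1)/(k·n₁).
So n₁ = (1 + 1/k)·((z_{α/2} + z_β)/d)² = 1.667 × (3.523/0.80)².
n₁ = 1.667 × 19.39 = 32.3.
Round up: n₁ = 33, giving n₂ = ⌈1.5 × 33⌉ = ⌈49.5⌉ = 50.

n₁ = 33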